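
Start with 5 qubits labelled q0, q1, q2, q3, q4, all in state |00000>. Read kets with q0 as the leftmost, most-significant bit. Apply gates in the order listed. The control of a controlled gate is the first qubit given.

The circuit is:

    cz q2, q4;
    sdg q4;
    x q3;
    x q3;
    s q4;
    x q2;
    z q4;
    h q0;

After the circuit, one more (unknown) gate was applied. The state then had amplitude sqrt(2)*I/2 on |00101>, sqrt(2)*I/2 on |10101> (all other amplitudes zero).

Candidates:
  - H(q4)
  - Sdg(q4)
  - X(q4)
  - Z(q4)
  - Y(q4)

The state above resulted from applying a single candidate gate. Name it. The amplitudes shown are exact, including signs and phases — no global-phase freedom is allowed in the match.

The unique candidate consistent with the amplitudes is Y(q4).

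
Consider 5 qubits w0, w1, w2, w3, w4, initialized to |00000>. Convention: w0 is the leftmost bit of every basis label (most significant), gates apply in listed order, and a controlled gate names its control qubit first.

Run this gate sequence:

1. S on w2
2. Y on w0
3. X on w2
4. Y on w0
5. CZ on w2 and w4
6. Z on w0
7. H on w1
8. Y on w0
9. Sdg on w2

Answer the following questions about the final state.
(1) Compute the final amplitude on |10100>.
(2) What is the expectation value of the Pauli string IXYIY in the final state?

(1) The final state's coefficient on |10100> equals sqrt(2)/2.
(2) In the final state, IXYIY has expectation 0.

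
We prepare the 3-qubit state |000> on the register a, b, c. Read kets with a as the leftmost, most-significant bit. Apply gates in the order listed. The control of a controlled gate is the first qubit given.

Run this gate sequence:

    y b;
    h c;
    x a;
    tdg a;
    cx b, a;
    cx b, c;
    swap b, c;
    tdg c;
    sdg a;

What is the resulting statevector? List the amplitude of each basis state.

The final amplitudes are sqrt(2)/2 on |001>, sqrt(2)/2 on |011>, and 0 on every other basis state.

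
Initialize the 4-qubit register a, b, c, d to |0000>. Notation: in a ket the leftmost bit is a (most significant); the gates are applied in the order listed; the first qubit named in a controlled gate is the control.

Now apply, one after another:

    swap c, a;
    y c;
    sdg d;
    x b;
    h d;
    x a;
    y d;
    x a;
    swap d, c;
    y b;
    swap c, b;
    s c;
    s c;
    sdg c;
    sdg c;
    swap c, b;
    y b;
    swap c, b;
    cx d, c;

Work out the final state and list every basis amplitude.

The final amplitudes are sqrt(2)/2 on |0001>, -sqrt(2)/2 on |0101>, and 0 on every other basis state. Key observation: steps 10-17 multiply out to the identity, so the circuit reduces to the remaining gates.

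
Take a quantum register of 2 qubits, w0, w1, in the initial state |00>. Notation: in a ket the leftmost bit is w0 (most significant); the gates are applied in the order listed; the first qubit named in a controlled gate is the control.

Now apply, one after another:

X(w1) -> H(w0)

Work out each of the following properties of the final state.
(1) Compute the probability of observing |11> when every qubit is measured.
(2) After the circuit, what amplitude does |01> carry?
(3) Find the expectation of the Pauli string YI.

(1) The probability of measuring |11> is 1/2.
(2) The amplitude on |01> is sqrt(2)/2.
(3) In the final state, YI has expectation 0.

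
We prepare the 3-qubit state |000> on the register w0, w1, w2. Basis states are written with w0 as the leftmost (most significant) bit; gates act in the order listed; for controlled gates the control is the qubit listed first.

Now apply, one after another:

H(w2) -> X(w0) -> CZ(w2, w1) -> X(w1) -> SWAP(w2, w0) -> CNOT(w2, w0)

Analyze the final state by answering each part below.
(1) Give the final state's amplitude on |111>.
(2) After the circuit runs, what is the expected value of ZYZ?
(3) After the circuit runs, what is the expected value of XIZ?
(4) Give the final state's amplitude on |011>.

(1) The amplitude on |111> is sqrt(2)/2.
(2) The expectation value of ZYZ is 0.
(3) The observable XIZ averages to -1.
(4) The amplitude on |011> is sqrt(2)/2.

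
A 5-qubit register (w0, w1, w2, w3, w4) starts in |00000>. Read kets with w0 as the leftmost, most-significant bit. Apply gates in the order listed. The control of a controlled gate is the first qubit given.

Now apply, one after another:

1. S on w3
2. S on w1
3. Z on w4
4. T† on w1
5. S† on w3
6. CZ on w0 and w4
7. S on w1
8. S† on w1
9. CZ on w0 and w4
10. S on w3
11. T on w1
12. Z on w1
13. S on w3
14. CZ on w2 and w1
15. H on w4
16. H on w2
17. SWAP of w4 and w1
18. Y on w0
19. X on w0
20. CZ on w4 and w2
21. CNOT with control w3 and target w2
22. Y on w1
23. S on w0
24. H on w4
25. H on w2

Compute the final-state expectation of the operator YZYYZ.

The observable YZYYZ averages to 0.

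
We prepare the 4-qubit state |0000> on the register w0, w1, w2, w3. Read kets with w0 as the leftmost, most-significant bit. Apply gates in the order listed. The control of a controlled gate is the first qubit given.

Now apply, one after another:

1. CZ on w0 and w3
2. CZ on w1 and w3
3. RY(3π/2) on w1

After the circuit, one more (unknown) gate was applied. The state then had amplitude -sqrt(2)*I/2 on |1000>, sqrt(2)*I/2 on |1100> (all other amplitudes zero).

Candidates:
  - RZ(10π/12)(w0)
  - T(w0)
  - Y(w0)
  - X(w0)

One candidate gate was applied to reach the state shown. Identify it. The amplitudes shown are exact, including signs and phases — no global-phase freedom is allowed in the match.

The applied gate was Y(w0).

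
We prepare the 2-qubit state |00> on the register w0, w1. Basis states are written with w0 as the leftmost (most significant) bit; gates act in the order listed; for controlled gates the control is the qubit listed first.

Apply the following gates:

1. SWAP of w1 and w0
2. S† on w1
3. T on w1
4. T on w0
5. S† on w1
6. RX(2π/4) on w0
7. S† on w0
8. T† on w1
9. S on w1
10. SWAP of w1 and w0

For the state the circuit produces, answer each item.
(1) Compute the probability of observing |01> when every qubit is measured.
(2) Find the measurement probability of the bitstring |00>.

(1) The probability of measuring |01> is 1/2.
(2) The probability of measuring |00> is 1/2.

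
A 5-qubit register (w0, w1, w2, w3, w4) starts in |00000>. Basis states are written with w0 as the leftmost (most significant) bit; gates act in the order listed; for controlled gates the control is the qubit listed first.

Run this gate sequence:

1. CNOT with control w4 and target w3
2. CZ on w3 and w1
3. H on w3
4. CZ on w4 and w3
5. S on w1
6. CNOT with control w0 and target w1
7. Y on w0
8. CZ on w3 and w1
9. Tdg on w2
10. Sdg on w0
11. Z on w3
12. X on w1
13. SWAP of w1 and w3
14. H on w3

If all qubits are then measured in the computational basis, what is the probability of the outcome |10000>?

The probability of measuring |10000> is 1/4.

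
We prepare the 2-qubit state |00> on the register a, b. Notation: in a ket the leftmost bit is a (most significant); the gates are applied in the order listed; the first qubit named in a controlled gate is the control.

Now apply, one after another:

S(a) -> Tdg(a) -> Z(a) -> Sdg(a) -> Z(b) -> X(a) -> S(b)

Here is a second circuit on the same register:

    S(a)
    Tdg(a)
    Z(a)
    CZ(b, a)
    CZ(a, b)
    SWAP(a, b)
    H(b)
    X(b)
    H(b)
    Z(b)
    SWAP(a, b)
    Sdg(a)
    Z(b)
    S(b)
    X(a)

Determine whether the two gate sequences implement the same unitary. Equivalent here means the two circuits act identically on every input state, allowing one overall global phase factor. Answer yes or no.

Yes: on every input state the two circuits agree up to one overall phase factor.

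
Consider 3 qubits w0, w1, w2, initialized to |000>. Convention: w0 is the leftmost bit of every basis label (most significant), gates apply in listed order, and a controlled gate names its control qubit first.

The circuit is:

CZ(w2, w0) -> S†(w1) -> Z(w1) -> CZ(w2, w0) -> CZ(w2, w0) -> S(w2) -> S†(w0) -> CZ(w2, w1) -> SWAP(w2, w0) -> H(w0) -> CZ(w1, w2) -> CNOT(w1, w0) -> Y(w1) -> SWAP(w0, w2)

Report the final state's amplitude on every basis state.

After the circuit, the state carries amplitude sqrt(2)*I/2 on |010>, sqrt(2)*I/2 on |011>, and 0 on every other basis state.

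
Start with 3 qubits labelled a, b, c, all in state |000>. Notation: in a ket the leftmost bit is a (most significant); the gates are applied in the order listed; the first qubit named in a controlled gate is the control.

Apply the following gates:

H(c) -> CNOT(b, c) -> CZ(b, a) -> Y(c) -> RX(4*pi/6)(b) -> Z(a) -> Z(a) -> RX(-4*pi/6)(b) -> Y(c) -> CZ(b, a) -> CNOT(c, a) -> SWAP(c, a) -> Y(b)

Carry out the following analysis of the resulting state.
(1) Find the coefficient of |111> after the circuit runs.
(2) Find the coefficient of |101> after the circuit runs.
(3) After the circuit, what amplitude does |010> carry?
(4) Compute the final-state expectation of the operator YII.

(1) The final state's coefficient on |111> equals sqrt(2)*I/2. Key observation: the block from step 3 through step 10 cancels to the identity and can be dropped.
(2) |101> carries amplitude 0 in the final state.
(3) The final state's coefficient on |010> equals sqrt(2)*I/2.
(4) The expectation value of YII is 0.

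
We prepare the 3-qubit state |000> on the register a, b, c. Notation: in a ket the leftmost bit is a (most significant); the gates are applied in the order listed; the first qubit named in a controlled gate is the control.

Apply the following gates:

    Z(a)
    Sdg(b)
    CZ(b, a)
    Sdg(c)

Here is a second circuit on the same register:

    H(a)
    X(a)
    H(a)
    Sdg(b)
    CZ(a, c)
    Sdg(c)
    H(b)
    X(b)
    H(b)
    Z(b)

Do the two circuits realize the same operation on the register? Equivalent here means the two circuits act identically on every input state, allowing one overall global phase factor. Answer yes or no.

No — the two circuits implement different unitaries, even allowing a global phase.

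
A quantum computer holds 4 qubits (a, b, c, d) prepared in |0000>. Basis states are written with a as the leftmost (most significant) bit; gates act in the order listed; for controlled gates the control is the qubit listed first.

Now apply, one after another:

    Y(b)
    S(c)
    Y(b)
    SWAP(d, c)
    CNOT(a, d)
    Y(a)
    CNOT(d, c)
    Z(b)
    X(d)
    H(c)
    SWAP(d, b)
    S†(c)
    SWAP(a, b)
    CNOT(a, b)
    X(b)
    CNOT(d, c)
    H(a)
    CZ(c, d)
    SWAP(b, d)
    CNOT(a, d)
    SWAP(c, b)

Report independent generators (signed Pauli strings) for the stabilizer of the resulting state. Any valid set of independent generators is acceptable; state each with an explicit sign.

One valid set of independent stabilizer generators is -XIIX, -IYII, -ZIIZ, +IIZI (any independent generating set of the same group is equally correct).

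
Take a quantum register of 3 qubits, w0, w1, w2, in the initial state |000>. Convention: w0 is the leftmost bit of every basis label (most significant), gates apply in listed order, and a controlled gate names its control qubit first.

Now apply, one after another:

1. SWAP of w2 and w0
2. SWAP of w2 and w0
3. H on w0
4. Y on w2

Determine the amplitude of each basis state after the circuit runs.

After the circuit, the state carries amplitude sqrt(2)*I/2 on |001>, sqrt(2)*I/2 on |101>, and 0 on every other basis state. Key observation: the block from step 1 through step 2 cancels to the identity and can be dropped.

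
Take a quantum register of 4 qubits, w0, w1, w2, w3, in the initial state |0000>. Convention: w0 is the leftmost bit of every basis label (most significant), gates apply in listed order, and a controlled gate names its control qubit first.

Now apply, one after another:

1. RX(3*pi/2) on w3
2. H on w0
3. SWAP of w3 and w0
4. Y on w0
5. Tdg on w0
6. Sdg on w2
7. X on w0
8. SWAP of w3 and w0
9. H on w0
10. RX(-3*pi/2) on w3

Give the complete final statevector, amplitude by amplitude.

After the circuit, the state carries amplitude -I/2 + exp(I*pi/4)/2 on |0000>, 1/2 - exp(3*I*pi/4)/2 on |0001>, and 0 on every other basis state.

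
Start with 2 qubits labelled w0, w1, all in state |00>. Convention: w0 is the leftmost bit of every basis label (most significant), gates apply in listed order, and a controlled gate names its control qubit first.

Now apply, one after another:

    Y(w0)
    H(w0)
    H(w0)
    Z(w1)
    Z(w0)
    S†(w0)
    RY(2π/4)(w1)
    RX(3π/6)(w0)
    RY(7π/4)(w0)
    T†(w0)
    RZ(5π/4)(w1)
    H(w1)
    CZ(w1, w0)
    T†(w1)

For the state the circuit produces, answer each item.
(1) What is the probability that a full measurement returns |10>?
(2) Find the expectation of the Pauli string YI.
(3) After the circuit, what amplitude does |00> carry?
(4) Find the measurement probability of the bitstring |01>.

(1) Outcome |10> occurs with probability 1/4 - sqrt(2)/8. Key observation: the block from step 2 through step 3 cancels to the identity and can be dropped.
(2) The observable YI averages to -1/2.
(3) |00> carries amplitude sqrt(2)*(sqrt(sqrt(2) + 2) - sqrt(2 - sqrt(2))*exp(I*pi/4) + I*sqrt(2 - sqrt(2)) + sqrt(sqrt(2) + 2)*exp(3*I*pi/4))*exp(I*pi/8)/8 in the final state.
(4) The probability of measuring |01> is sqrt(2)/8 + 1/4.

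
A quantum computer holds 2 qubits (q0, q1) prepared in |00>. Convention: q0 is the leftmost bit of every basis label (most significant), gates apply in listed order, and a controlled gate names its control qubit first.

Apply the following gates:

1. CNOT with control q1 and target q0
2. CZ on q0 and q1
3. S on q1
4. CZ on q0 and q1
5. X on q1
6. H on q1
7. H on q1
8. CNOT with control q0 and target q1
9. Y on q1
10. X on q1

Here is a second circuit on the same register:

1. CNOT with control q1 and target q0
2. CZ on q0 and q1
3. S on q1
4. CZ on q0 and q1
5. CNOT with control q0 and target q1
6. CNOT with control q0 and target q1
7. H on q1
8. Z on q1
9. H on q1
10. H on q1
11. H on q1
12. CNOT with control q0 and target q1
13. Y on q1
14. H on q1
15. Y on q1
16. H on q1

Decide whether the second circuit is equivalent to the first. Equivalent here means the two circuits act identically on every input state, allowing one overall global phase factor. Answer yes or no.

No: there is an input state on which the two circuits produce genuinely different outputs (not merely differing by a phase).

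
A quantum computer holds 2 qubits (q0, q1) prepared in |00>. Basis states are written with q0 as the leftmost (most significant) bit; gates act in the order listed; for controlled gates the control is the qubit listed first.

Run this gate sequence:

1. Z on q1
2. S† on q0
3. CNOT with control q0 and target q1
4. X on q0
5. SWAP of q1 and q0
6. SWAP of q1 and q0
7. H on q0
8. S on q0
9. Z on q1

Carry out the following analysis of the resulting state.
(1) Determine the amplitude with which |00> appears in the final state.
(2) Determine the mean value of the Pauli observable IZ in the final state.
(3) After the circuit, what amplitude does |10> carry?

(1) |00> carries amplitude sqrt(2)/2 in the final state.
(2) The expectation value of IZ is 1.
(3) |10> carries amplitude -sqrt(2)*I/2 in the final state.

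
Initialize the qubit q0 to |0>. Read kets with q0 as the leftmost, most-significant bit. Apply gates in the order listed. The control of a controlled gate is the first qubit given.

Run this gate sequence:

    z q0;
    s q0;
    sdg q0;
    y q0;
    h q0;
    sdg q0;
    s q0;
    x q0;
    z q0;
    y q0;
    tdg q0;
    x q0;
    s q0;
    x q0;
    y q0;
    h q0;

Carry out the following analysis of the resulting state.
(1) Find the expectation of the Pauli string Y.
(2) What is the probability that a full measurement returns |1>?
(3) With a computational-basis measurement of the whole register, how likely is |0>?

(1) The expectation value of Y is -sqrt(2)/2.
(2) A full measurement returns |1> with probability sqrt(2)/4 + 1/2.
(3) A full measurement returns |0> with probability 1/2 - sqrt(2)/4.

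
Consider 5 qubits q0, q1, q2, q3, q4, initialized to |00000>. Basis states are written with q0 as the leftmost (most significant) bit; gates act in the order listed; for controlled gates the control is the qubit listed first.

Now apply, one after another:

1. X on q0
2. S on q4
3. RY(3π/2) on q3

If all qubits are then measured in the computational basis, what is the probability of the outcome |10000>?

The probability of measuring |10000> is 1/2.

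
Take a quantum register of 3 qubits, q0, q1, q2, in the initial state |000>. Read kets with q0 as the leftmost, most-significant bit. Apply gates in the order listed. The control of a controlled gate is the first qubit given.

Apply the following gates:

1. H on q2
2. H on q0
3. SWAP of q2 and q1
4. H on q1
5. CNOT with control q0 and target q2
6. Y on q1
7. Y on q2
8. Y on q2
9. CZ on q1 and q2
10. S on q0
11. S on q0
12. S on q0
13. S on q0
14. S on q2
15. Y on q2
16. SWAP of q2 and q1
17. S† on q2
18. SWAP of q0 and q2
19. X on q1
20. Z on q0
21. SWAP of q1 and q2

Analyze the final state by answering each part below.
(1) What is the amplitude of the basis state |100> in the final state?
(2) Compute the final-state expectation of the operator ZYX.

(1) The amplitude on |100> is -sqrt(2)*I/2. Key observation: the block from step 10 through step 13 cancels to the identity and can be dropped.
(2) The observable ZYX averages to -1.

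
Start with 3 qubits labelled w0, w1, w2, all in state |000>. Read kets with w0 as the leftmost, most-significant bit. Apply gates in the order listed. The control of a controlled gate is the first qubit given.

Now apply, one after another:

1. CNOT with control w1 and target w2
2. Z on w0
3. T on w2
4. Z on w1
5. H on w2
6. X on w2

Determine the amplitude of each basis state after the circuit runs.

After the circuit, the state carries amplitude sqrt(2)/2 on |000>, sqrt(2)/2 on |001>, and 0 on every other basis state.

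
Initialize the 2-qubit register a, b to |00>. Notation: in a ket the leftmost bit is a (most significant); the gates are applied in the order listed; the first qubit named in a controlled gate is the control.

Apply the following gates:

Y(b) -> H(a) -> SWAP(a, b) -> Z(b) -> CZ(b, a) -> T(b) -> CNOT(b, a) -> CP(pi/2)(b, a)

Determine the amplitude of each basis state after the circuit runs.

The final amplitudes are 0 on |00>, sqrt(2)*exp(3*I*pi/4)/2 on |01>, sqrt(2)*I/2 on |10>, 0 on |11>.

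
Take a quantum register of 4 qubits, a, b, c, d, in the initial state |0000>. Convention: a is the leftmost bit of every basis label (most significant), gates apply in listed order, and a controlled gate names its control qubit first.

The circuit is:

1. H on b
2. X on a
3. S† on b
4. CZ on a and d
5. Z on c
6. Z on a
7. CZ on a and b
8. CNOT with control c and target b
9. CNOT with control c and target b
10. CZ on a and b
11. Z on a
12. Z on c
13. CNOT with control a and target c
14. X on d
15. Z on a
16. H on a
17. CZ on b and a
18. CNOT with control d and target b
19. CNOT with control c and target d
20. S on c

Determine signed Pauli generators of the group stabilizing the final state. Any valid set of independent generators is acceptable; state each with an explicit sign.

The stabilizer group can be generated by +XZII, +ZYII, -IIZI, +IIIZ, among other valid generating sets.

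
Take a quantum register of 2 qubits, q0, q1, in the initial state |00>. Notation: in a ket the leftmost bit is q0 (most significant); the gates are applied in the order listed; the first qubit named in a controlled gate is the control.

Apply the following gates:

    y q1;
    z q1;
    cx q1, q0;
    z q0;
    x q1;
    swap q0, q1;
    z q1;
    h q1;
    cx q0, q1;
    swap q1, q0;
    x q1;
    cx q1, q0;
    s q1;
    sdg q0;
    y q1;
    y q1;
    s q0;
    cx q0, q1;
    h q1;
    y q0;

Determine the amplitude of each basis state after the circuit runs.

The resulting statevector has amplitude -I/2 on |00>, -I/2 on |01>, -I/2 on |10>, I/2 on |11>.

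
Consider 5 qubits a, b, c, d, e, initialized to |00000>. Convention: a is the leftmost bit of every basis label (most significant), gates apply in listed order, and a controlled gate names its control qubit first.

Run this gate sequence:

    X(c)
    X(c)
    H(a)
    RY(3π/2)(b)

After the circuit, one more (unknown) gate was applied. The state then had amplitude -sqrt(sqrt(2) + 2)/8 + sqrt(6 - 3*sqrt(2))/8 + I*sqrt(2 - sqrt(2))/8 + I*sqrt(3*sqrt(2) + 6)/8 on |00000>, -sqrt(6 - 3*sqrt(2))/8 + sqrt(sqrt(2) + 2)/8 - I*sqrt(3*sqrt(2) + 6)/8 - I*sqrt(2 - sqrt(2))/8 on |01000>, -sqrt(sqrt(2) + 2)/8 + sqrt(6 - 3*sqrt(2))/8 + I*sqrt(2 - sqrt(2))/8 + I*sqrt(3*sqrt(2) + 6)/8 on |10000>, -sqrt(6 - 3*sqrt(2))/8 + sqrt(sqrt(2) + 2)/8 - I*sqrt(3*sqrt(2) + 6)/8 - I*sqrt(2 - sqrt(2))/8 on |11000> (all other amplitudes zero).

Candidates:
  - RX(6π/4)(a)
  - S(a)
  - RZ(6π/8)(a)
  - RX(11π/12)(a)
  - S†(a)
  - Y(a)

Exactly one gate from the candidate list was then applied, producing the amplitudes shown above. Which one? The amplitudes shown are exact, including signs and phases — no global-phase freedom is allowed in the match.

It was RX(11π/12)(a) that produced the state shown. Key observation: steps 1-2 multiply out to the identity, so the circuit reduces to the remaining gates.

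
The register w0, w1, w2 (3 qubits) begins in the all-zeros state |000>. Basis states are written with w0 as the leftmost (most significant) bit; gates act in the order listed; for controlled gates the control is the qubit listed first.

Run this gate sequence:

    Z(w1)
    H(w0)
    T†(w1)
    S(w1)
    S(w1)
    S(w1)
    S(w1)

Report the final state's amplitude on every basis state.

The resulting statevector has amplitude sqrt(2)/2 on |000>, sqrt(2)/2 on |100>, and 0 on every other basis state. Key observation: gates 4-7 undo each other exactly, leaving only the rest of the circuit to track.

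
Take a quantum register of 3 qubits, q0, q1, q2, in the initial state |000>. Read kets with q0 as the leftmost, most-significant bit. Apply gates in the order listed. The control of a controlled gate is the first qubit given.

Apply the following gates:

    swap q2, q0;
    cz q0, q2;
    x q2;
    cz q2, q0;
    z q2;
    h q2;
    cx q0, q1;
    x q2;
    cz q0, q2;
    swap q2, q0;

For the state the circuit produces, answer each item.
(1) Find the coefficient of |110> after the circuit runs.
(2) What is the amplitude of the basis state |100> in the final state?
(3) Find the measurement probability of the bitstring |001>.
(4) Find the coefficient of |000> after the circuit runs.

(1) The final state's coefficient on |110> equals 0.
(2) |100> carries amplitude -sqrt(2)/2 in the final state.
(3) Outcome |001> occurs with probability 0.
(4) The amplitude on |000> is sqrt(2)/2.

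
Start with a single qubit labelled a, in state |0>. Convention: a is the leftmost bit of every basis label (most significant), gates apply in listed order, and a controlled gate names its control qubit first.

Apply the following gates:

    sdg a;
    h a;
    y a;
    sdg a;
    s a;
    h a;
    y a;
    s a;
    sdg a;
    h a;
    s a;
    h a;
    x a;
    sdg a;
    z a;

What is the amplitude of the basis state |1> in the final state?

|1> carries amplitude 1/2 - I/2 in the final state.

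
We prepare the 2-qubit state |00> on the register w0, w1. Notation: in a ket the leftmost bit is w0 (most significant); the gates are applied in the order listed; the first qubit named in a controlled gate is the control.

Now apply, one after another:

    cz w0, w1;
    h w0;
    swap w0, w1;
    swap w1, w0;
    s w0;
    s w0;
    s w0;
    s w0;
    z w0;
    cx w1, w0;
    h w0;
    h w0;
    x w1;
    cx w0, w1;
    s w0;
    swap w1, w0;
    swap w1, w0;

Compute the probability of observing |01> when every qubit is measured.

The probability of measuring |01> is 1/2.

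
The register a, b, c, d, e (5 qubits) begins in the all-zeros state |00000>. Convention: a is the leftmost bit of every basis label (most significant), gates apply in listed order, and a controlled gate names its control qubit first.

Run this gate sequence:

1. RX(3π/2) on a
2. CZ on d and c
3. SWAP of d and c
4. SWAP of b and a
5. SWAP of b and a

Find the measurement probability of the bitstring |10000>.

The probability of measuring |10000> is 1/2. Key observation: steps 4-5 multiply out to the identity, so the circuit reduces to the remaining gates.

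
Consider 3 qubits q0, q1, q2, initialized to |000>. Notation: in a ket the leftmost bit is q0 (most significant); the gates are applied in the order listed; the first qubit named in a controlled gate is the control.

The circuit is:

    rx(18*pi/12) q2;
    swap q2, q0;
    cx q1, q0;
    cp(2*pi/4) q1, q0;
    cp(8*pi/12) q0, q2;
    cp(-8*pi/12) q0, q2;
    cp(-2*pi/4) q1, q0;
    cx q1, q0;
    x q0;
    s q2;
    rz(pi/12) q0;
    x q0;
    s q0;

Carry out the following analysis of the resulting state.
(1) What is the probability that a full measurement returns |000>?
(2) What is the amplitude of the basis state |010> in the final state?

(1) The probability of measuring |000> is 1/2. Key observation: gates 3-8 undo each other exactly, leaving only the rest of the circuit to track.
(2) |010> carries amplitude 0 in the final state.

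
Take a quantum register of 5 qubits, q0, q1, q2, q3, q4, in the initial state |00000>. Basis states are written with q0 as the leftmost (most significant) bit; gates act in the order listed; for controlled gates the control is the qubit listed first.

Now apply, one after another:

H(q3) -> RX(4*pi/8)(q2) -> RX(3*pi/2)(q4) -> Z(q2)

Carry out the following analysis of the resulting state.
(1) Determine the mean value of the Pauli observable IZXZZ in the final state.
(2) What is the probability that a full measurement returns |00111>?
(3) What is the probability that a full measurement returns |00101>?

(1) The expectation value of IZXZZ is 0.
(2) Outcome |00111> occurs with probability 1/8.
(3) The probability of measuring |00101> is 1/8.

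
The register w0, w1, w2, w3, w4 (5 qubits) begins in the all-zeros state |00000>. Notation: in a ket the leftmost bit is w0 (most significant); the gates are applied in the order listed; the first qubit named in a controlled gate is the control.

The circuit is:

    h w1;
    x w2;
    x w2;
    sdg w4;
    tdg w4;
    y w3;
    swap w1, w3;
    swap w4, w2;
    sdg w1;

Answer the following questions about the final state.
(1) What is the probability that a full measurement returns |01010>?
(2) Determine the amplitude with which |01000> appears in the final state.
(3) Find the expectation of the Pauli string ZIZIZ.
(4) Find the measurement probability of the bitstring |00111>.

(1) Outcome |01010> occurs with probability 1/2. Key observation: the block from step 2 through step 3 cancels to the identity and can be dropped.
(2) The final state's coefficient on |01000> equals sqrt(2)/2.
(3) The observable ZIZIZ averages to 1.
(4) A full measurement returns |00111> with probability 0.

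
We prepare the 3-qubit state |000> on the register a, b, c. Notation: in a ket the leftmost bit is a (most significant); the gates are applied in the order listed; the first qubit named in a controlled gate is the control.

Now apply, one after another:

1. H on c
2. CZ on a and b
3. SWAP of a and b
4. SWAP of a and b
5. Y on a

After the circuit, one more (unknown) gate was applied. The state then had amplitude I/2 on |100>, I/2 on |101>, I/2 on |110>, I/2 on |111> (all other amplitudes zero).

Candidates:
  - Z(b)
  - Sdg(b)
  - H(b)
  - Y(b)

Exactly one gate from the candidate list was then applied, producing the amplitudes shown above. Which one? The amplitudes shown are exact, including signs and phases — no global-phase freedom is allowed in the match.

The unique candidate consistent with the amplitudes is H(b). Key observation: gates 3-4 undo each other exactly, leaving only the rest of the circuit to track.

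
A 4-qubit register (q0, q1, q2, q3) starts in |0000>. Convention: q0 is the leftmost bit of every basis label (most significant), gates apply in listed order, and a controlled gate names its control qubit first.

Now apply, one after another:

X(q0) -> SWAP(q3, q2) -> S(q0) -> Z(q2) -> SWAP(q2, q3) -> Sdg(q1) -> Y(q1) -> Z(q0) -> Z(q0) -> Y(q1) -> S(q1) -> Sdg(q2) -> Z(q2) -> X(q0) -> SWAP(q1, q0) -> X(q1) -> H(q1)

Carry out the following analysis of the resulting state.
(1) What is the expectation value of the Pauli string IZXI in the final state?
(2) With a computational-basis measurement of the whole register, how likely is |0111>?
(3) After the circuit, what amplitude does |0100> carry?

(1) The observable IZXI averages to 0.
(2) Outcome |0111> occurs with probability 0.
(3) The amplitude on |0100> is -sqrt(2)*I/2.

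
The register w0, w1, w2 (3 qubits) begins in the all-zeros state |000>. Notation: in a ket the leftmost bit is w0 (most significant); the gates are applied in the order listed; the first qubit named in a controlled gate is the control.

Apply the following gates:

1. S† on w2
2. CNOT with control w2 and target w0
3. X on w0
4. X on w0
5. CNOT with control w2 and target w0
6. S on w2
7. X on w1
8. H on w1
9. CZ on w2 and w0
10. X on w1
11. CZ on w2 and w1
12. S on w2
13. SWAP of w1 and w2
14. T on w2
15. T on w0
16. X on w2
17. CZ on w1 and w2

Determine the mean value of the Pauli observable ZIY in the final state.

The observable ZIY averages to sqrt(2)/2. Key observation: gates 1-6 undo each other exactly, leaving only the rest of the circuit to track.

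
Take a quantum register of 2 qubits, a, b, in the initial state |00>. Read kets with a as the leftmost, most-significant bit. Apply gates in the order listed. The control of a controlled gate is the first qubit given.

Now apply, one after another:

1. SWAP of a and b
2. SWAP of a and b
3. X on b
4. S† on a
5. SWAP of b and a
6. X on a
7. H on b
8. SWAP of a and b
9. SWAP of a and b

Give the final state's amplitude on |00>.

The amplitude on |00> is sqrt(2)/2.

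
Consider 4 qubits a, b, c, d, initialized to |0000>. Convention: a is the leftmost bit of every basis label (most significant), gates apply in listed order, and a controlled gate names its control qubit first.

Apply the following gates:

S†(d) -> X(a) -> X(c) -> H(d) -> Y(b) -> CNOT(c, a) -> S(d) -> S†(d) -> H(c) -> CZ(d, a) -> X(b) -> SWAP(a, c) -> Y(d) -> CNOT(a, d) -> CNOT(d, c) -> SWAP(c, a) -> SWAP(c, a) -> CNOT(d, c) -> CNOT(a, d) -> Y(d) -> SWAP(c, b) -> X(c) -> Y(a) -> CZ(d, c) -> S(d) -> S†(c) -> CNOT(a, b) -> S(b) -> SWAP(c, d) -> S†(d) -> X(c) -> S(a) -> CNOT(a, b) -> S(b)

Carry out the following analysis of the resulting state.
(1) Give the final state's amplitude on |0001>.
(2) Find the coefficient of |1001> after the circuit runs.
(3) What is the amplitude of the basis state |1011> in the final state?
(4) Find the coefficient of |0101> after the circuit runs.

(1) The final state's coefficient on |0001> equals -I/2. Key observation: gates 13-20 undo each other exactly, leaving only the rest of the circuit to track.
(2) The amplitude on |1001> is I/2.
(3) The amplitude on |1011> is -1/2.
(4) The amplitude on |0101> is 0.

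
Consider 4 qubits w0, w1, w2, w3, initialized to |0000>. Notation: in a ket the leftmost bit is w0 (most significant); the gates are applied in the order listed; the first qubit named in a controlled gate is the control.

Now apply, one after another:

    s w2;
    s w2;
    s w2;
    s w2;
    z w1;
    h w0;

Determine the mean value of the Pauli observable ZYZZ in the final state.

The expectation value of ZYZZ is 0. Key observation: gates 1-4 undo each other exactly, leaving only the rest of the circuit to track.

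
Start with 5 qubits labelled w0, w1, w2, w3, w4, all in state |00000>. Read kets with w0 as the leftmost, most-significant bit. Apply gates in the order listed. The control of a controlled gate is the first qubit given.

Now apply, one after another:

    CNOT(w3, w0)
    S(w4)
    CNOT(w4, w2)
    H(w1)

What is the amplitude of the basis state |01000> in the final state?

The amplitude on |01000> is sqrt(2)/2.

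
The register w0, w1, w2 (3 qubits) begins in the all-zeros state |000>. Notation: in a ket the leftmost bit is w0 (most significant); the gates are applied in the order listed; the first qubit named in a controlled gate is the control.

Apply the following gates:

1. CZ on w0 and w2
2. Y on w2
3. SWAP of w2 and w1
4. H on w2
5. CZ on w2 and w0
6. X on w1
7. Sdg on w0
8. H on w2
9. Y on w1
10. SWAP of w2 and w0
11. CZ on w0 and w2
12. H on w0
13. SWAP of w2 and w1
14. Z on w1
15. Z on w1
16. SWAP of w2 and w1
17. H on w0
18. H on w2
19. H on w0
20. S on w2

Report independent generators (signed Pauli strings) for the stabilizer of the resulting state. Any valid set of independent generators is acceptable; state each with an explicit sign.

One valid set of independent stabilizer generators is +XII, +IIY, -IZI (any independent generating set of the same group is equally correct). Key observation: the block from step 12 through step 17 cancels to the identity and can be dropped.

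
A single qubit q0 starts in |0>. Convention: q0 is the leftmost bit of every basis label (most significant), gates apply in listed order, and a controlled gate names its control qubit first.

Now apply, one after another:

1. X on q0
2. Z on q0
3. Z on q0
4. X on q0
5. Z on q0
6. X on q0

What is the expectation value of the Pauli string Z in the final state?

The observable Z averages to -1.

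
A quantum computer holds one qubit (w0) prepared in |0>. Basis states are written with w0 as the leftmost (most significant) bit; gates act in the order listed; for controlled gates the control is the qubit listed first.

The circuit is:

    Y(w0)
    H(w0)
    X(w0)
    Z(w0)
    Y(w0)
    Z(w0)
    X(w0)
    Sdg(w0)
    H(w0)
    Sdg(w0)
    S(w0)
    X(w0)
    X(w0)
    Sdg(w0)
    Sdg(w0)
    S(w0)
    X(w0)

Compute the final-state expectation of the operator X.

The observable X averages to 1.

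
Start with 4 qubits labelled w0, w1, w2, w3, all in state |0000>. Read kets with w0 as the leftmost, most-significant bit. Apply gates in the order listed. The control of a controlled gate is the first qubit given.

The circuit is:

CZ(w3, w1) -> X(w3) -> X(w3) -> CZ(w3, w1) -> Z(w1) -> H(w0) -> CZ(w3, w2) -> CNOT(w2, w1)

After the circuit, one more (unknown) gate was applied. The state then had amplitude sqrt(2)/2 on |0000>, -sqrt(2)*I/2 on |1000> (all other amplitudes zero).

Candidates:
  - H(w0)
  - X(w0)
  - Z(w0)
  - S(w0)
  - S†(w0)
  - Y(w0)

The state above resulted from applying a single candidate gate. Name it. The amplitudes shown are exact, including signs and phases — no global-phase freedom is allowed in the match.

The unique candidate consistent with the amplitudes is S†(w0).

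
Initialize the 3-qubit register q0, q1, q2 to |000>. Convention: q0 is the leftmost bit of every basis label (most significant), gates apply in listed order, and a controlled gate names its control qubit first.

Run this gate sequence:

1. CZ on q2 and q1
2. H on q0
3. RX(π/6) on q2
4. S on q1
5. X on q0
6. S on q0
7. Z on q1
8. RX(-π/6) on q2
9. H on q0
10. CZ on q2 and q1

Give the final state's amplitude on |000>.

The final state's coefficient on |000> equals 1/2 + I/2.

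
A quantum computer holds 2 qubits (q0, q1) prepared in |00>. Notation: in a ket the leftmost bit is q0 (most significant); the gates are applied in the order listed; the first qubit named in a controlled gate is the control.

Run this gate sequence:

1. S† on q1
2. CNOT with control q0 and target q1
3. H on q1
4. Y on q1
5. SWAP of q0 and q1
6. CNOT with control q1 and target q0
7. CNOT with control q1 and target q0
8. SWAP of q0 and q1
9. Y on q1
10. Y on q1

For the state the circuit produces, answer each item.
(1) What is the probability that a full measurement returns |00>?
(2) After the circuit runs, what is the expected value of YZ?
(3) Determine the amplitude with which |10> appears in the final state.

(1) The probability of measuring |00> is 1/2. Key observation: the block from step 4 through step 9 cancels to the identity and can be dropped.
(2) The expectation value of YZ is 0.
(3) |10> carries amplitude 0 in the final state.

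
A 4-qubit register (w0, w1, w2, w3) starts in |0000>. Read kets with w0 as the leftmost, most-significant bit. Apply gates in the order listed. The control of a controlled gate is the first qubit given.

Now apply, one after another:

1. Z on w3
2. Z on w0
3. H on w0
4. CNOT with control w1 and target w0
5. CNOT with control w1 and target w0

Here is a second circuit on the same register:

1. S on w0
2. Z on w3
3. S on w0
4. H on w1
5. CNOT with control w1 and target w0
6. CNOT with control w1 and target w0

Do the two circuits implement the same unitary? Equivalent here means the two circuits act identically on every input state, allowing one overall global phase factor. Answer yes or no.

No — the two circuits implement different unitaries, even allowing a global phase.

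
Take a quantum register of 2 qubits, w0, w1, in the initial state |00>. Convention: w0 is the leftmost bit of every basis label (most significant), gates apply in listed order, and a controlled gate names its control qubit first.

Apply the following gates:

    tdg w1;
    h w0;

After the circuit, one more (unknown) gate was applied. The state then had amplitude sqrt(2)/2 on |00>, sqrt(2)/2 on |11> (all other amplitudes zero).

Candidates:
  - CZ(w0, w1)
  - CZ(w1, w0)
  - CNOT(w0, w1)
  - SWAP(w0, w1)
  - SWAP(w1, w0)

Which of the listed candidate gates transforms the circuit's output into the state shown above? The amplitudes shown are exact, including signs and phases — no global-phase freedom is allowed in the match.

It was CNOT(w0, w1) that produced the state shown.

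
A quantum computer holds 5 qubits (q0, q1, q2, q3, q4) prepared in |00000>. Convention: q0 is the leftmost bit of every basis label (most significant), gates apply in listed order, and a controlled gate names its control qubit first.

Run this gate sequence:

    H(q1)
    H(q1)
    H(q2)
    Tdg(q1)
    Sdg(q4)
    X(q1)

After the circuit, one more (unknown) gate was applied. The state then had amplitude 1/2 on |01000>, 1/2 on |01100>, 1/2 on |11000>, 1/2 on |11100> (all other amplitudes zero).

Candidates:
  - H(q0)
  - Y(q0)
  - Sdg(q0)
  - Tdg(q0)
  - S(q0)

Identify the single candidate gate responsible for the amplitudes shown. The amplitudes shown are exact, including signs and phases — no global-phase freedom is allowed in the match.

It was H(q0) that produced the state shown. Key observation: the block from step 1 through step 2 cancels to the identity and can be dropped.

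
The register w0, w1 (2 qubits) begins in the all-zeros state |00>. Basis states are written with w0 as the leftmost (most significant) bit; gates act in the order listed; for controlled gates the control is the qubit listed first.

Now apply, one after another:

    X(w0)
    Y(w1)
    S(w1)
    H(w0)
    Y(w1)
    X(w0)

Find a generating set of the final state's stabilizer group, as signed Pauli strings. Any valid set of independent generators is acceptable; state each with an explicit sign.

The stabilizer group can be generated by -XI, +IZ, among other valid generating sets.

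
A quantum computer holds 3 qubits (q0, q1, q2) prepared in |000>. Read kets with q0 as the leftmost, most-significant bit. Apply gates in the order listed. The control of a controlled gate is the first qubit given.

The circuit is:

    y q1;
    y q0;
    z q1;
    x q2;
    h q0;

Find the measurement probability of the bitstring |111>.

The probability of measuring |111> is 1/2.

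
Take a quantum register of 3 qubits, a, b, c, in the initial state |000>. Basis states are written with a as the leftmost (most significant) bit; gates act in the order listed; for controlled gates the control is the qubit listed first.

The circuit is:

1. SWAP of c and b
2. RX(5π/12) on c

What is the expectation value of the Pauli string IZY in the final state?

The expectation value of IZY is -sqrt(6)/4 - sqrt(2)/4.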